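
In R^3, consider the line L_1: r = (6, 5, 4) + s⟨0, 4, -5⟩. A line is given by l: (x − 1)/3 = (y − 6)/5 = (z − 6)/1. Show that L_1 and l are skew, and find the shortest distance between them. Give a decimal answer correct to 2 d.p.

5.29

l has direction (3, 5, 1) through (1, 6, 6).
Common perpendicular direction n = (0, 4, -5) × (3, 5, 1) = (29, -15, -12).
With w = (1, 6, 6) − (6, 5, 4) = (-5, 1, 2), w · n = -184.
Since n ≠ 0 the lines are not parallel, and w · n = -184 ≠ 0 so they do not intersect; hence they are skew.
Distance = |w · n| / |n| = |-184| / √1210 ≈ 5.29.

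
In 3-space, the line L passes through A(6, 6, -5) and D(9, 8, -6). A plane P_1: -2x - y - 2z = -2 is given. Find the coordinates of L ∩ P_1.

(3, 4, -4)

A direction vector for L is D − A = (3, 2, -1).
Substitute r = (6, 6, -5) + t(3, 2, -1) into the plane: -8 + (-6)t = -2, so t = -1.
Intersection: (6, 6, -5) + (-1)·(3, 2, -1) = (3, 4, -4).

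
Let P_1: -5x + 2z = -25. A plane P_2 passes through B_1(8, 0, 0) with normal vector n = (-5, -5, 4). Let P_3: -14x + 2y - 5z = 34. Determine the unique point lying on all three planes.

P_2: n·r = n·B_1 gives -5x - 5y + 4z = -40.
Solving the 3×3 linear system -5x + 2z = -25, -5x - 5y + 4z = -40, -14x + 2y - 5z = 34 (e.g. by elimination or Cramer's rule, determinant = -245) gives (1, -1, -10).

(1, -1, -10)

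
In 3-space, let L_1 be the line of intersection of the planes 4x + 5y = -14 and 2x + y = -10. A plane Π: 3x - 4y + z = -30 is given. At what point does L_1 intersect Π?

Direction of L_1: (4, 5, 0) × (2, 1, 0) = (0, 0, -6).
A point on L_1: solving the two plane equations with z = 0 gives (-6, 2, 0).
Substitute r = (-6, 2, 0) + t(0, 0, -6) into the plane: -26 + (-6)t = -30, so t = 2/3.
Intersection: (-6, 2, 0) + (2/3)·(0, 0, -6) = (-6, 2, -4).

(-6, 2, -4)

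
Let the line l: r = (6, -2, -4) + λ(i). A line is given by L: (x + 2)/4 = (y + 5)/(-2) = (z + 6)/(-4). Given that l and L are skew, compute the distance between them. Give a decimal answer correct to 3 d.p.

1.789

L has direction (4, -2, -4) through (-2, -5, -6).
Common perpendicular direction n = (1, 0, 0) × (4, -2, -4) = (0, 4, -2).
With w = (-2, -5, -6) − (6, -2, -4) = (-8, -3, -2), w · n = -8.
Distance = |w · n| / |n| = |-8| / √20 ≈ 1.789.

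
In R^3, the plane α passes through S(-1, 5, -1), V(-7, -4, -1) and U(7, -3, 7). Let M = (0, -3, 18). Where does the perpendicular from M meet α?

SV = (-6, -9, 0), SU = (8, -8, 8); a normal to α is SV × SU = (-72, 48, 120).
Using S: α has equation -72x + 48y + 120z = 192.
Foot = M − λn with λ = (n·M − d)/|n|² = (2016 − 192)/21888 = 1/12.
Foot = (0, -3, 18) − (1/12)·(-72, 48, 120) = (6, -7, 8).

(6, -7, 8)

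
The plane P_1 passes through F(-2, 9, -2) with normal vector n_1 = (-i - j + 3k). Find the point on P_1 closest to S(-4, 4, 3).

P_1: n_1·r = n_1·F gives -x - y + 3z = -13.
Foot = S − λn with λ = (n·S − d)/|n|² = (9 − (-13))/11 = 2.
Foot = (-4, 4, 3) − 2·(-1, -1, 3) = (-2, 6, -3).

(-2, 6, -3)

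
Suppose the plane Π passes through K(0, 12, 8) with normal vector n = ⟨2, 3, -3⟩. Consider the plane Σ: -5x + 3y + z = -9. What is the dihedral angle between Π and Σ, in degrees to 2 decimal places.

81.71

Π: n·r = n·K gives 2x + 3y - 3z = 12.
cos θ = |n₁·n₂| / (|n₁||n₂|) = |-4| / (√22 · √35).
θ = arccos(0.14415) ≈ 81.71°.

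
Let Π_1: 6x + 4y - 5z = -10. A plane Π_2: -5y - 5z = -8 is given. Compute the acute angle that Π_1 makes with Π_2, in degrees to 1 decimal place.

cos θ = |n₁·n₂| / (|n₁||n₂|) = |5| / (√77 · √50).
θ = arccos(0.08058) ≈ 85.4°.

85.4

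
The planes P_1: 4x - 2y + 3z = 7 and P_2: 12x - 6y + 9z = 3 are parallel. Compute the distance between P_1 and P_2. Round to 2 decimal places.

1.11

Rescale P_2 by 1/3: 4x - 2y + 3z = 1. Then distance = |7 − 1| / √29 ≈ 1.11.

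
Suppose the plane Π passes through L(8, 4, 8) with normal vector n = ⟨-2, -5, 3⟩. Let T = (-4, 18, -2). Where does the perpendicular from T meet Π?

Π: n·r = n·L gives -2x - 5y + 3z = -12.
Foot = T − λn with λ = (n·T − d)/|n|² = (-88 − (-12))/38 = -2.
Foot = (-4, 18, -2) − (-2)·(-2, -5, 3) = (-8, 8, 4).

(-8, 8, 4)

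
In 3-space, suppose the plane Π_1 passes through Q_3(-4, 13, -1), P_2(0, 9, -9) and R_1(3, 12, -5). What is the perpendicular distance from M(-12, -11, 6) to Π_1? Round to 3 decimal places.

22.481

Q_3P_2 = (4, -4, -8), Q_3R_1 = (7, -1, -4); a normal to Π_1 is Q_3P_2 × Q_3R_1 = (8, -40, 24).
Using Q_3: Π_1 has equation 8x - 40y + 24z = -576.
n·M − d = (8)·(-12) + (-40)·(-11) + (24)·(6) − (-576) = 1064; |n| = √2240.
Distance = |1064| / √2240 = 1064/√2240 ≈ 22.481.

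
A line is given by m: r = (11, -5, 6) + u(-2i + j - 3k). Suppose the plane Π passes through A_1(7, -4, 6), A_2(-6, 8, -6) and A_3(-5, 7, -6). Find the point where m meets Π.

A_1A_2 = (-13, 12, -12), A_1A_3 = (-12, 11, -12); a normal to Π is A_1A_2 × A_1A_3 = (-12, -12, 1).
Using A_1: Π has equation -12x - 12y + z = -30.
Substitute r = (11, -5, 6) + t(-2, 1, -3) into the plane: -66 + 9t = -30, so t = 4.
Intersection: (11, -5, 6) + 4·(-2, 1, -3) = (3, -1, -6).

(3, -1, -6)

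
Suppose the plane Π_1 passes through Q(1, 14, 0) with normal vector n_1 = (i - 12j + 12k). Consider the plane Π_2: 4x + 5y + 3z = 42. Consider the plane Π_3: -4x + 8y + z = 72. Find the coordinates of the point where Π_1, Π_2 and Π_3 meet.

Π_1: n_1·r = n_1·Q gives x - 12y + 12z = -167.
Solving the 3×3 linear system x - 12y + 12z = -167, 4x + 5y + 3z = 42, -4x + 8y + z = 72 (e.g. by elimination or Cramer's rule, determinant = 797) gives (1, 10, -4).

(1, 10, -4)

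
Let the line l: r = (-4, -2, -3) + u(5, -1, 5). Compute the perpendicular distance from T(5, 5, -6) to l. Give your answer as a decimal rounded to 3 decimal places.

11.341

Taking (-4, -2, -3) on l with direction v = (5, -1, 5): w = T − (-4, -2, -3) = (9, 7, -3), and w × v = (32, -60, -44).
Distance = |w × v| / |v| = √6560 / √51 ≈ 11.341.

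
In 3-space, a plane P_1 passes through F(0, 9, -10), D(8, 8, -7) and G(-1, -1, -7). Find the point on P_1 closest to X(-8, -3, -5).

(-7, -4, -8)

FD = (8, -1, 3), FG = (-1, -10, 3); a normal to P_1 is FD × FG = (27, -27, -81).
Using F: P_1 has equation 27x - 27y - 81z = 567.
Foot = X − λn with λ = (n·X − d)/|n|² = (270 − 567)/8019 = -1/27.
Foot = (-8, -3, -5) − (-1/27)·(27, -27, -81) = (-7, -4, -8).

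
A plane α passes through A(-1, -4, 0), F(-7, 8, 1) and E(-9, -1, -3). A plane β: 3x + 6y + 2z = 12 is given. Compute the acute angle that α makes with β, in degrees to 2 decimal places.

AF = (-6, 12, 1), AE = (-8, 3, -3); a normal to α is AF × AE = (-39, -26, 78).
Using A: α has equation -39x - 26y + 78z = 143.
cos θ = |n₁·n₂| / (|n₁||n₂|) = |-117| / (√8281 · √49).
θ = arccos(0.18367) ≈ 79.42°.

79.42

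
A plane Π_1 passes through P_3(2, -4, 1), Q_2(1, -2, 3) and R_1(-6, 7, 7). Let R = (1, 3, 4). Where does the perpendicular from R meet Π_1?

P_3Q_2 = (-1, 2, 2), P_3R_1 = (-8, 11, 6); a normal to Π_1 is P_3Q_2 × P_3R_1 = (-10, -10, 5).
Using P_3: Π_1 has equation -10x - 10y + 5z = 25.
Foot = R − λn with λ = (n·R − d)/|n|² = (-20 − 25)/225 = -1/5.
Foot = (1, 3, 4) − (-1/5)·(-10, -10, 5) = (-1, 1, 5).

(-1, 1, 5)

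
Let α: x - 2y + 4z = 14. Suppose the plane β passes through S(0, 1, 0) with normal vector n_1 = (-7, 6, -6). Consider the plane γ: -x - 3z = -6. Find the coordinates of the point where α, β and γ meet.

β: n_1·r = n_1·S gives -7x + 6y - 6z = 6.
Solving the 3×3 linear system x - 2y + 4z = 14, -7x + 6y - 6z = 6, -x - 3z = -6 (e.g. by elimination or Cramer's rule, determinant = 36) gives (-6, -2, 4).

(-6, -2, 4)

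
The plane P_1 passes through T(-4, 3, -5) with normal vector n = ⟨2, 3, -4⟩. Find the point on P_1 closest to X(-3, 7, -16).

P_1: n·r = n·T gives 2x + 3y - 4z = 21.
Foot = X − λn with λ = (n·X − d)/|n|² = (79 − 21)/29 = 2.
Foot = (-3, 7, -16) − 2·(2, 3, -4) = (-7, 1, -8).

(-7, 1, -8)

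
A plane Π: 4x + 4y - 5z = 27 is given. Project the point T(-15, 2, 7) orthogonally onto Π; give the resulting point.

(-7, 10, -3)

Foot = T − λn with λ = (n·T − d)/|n|² = (-87 − 27)/57 = -2.
Foot = (-15, 2, 7) − (-2)·(4, 4, -5) = (-7, 10, -3).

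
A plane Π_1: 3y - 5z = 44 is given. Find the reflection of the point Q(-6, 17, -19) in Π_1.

(-6, -1, 11)

λ = (n·Q − d)/|n|² = (146 − 44)/34 = 3.
Reflection = Q − 2λn = (-6, 17, -19) − 6·(0, 3, -5) = (-6, -1, 11).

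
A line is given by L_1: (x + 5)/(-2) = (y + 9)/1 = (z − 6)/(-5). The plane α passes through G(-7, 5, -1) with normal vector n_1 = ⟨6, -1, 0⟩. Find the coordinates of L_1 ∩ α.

(-9, -7, -4)

L_1 has direction (-2, 1, -5) through (-5, -9, 6).
α: n_1·r = n_1·G gives 6x - y = -47.
Substitute r = (-5, -9, 6) + t(-2, 1, -5) into the plane: -21 + (-13)t = -47, so t = 2.
Intersection: (-5, -9, 6) + 2·(-2, 1, -5) = (-9, -7, -4).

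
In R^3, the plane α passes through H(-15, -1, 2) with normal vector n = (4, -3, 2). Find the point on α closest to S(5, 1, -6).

(-3, 7, -10)

α: n·r = n·H gives 4x - 3y + 2z = -53.
Foot = S − λn with λ = (n·S − d)/|n|² = (5 − (-53))/29 = 2.
Foot = (5, 1, -6) − 2·(4, -3, 2) = (-3, 7, -10).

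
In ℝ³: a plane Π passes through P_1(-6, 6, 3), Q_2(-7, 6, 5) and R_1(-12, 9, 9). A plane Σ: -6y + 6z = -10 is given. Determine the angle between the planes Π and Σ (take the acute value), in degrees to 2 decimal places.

P_1Q_2 = (-1, 0, 2), P_1R_1 = (-6, 3, 6); a normal to Π is P_1Q_2 × P_1R_1 = (-6, -6, -3).
Using P_1: Π has equation -6x - 6y - 3z = -9.
cos θ = |n₁·n₂| / (|n₁||n₂|) = |18| / (√81 · √72).
θ = arccos(0.23570) ≈ 76.37°.

76.37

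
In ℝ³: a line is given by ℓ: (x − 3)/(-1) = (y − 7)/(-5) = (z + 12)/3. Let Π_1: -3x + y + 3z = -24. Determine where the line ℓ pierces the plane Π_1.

(1, -3, -6)

ℓ has direction (-1, -5, 3) through (3, 7, -12).
Substitute r = (3, 7, -12) + t(-1, -5, 3) into the plane: -38 + 7t = -24, so t = 2.
Intersection: (3, 7, -12) + 2·(-1, -5, 3) = (1, -3, -6).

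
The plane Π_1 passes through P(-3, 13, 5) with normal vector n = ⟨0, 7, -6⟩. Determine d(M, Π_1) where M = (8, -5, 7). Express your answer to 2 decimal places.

Π_1: n·r = n·P gives 7y - 6z = 61.
n·M − d = (0)·(8) + (7)·(-5) + (-6)·(7) − 61 = -138; |n| = √85.
Distance = |-138| / √85 = 138/√85 ≈ 14.97.

14.97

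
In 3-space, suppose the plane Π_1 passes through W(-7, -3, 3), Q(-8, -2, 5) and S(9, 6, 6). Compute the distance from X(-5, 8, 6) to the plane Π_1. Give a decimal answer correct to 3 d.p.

WQ = (-1, 1, 2), WS = (16, 9, 3); a normal to Π_1 is WQ × WS = (-15, 35, -25).
Using W: Π_1 has equation -15x + 35y - 25z = -75.
n·X − d = (-15)·(-5) + (35)·(8) + (-25)·(6) − (-75) = 280; |n| = √2075.
Distance = |280| / √2075 = 280/√2075 ≈ 6.147.

6.147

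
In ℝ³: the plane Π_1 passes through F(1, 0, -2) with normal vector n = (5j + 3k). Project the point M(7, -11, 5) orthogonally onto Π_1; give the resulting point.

Π_1: n·r = n·F gives 5y + 3z = -6.
Foot = M − λn with λ = (n·M − d)/|n|² = (-40 − (-6))/34 = -1.
Foot = (7, -11, 5) − (-1)·(0, 5, 3) = (7, -6, 8).

(7, -6, 8)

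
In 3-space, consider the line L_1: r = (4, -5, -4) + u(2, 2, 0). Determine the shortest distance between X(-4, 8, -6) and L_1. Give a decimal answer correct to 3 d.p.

14.983

Taking (4, -5, -4) on L_1 with direction v = (2, 2, 0): w = X − (4, -5, -4) = (-8, 13, -2), and w × v = (4, -4, -42).
Distance = |w × v| / |v| = √1796 / √8 ≈ 14.983.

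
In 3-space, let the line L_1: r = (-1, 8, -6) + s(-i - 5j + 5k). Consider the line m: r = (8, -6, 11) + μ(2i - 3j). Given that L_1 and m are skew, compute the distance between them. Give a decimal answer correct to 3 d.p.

Common perpendicular direction n = (-1, -5, 5) × (2, -3, 0) = (15, 10, 13).
With w = (8, -6, 11) − (-1, 8, -6) = (9, -14, 17), w · n = 216.
Distance = |w · n| / |n| = |216| / √494 ≈ 9.718.

9.718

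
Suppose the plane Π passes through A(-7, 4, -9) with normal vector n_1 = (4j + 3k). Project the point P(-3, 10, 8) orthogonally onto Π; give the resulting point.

Π: n_1·r = n_1·A gives 4y + 3z = -11.
Foot = P − λn with λ = (n·P − d)/|n|² = (64 − (-11))/25 = 3.
Foot = (-3, 10, 8) − 3·(0, 4, 3) = (-3, -2, -1).

(-3, -2, -1)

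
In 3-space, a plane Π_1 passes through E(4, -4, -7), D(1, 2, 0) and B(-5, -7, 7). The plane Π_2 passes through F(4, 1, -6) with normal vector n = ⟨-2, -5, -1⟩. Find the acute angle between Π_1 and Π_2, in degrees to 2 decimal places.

ED = (-3, 6, 7), EB = (-9, -3, 14); a normal to Π_1 is ED × EB = (105, -21, 63).
Using E: Π_1 has equation 105x - 21y + 63z = 63.
Π_2: n·r = n·F gives -2x - 5y - z = -7.
cos θ = |n₁·n₂| / (|n₁||n₂|) = |-168| / (√15435 · √30).
θ = arccos(0.24689) ≈ 75.71°.

75.71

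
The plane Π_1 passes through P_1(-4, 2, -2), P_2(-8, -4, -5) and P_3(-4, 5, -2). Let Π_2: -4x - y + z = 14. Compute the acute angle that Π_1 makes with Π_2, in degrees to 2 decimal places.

P_1P_2 = (-4, -6, -3), P_1P_3 = (0, 3, 0); a normal to Π_1 is P_1P_2 × P_1P_3 = (9, 0, -12).
Using P_1: Π_1 has equation 9x - 12z = -12.
cos θ = |n₁·n₂| / (|n₁||n₂|) = |-48| / (√225 · √18).
θ = arccos(0.75425) ≈ 41.04°.

41.04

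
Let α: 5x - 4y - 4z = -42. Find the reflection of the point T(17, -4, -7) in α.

λ = (n·T − d)/|n|² = (129 − (-42))/57 = 3.
Reflection = T − 2λn = (17, -4, -7) − 6·(5, -4, -4) = (-13, 20, 17).

(-13, 20, 17)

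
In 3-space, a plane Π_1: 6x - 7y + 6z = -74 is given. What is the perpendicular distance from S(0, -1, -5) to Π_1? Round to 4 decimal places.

n·S − d = (6)·(0) + (-7)·(-1) + (6)·(-5) − (-74) = 51; |n| = √121.
Distance = |51| / √121 = 51/√121 ≈ 4.6364.

4.6364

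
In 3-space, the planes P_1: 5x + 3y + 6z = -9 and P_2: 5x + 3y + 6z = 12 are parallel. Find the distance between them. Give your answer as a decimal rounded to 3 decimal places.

2.510

Same normal n = (5, 3, 6) with |n| = √70; distance = |-9 − 12| / |n| = 21/√70 ≈ 2.510.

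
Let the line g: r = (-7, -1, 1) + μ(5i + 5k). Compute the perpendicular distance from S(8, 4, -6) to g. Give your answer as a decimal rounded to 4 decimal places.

Taking (-7, -1, 1) on g with direction v = (5, 0, 5): w = S − (-7, -1, 1) = (15, 5, -7), and w × v = (25, -110, -25).
Distance = |w × v| / |v| = √13350 / √50 ≈ 16.3401.

16.3401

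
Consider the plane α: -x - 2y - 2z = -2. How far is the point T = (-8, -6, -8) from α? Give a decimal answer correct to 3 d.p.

n·T − d = (-1)·(-8) + (-2)·(-6) + (-2)·(-8) − (-2) = 38; |n| = √9.
Distance = |38| / √9 = 38/√9 ≈ 12.667.

12.667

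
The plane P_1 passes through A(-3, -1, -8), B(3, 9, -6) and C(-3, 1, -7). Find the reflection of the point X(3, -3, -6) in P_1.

AB = (6, 10, 2), AC = (0, 2, 1); a normal to P_1 is AB × AC = (6, -6, 12).
Using A: P_1 has equation 6x - 6y + 12z = -108.
λ = (n·X − d)/|n|² = (-36 − (-108))/216 = 1/3.
Reflection = X − 2λn = (3, -3, -6) − (2/3)·(6, -6, 12) = (-1, 1, -14).

(-1, 1, -14)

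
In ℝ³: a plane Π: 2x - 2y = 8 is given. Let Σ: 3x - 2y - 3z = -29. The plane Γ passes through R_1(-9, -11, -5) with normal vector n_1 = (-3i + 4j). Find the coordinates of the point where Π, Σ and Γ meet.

Γ: n_1·r = n_1·R_1 gives -3x + 4y = -17.
Solving the 3×3 linear system 2x - 2y = 8, 3x - 2y - 3z = -29, -3x + 4y = -17 (e.g. by elimination or Cramer's rule, determinant = 6) gives (-1, -5, 12).

(-1, -5, 12)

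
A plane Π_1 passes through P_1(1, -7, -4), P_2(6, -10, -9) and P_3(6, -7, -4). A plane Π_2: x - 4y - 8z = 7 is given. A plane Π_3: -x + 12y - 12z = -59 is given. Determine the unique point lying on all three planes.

(-1, -4, 1)

P_1P_2 = (5, -3, -5), P_1P_3 = (5, 0, 0); a normal to Π_1 is P_1P_2 × P_1P_3 = (0, -25, 15).
Using P_1: Π_1 has equation -25y + 15z = 115.
Solving the 3×3 linear system -25y + 15z = 115, x - 4y - 8z = 7, -x + 12y - 12z = -59 (e.g. by elimination or Cramer's rule, determinant = -380) gives (-1, -4, 1).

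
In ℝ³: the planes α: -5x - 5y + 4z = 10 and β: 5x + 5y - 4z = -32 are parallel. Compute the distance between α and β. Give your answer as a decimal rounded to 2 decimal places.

2.71

Rescale β by 1/(-1): -5x - 5y + 4z = 32. Then distance = |10 − 32| / √66 ≈ 2.71.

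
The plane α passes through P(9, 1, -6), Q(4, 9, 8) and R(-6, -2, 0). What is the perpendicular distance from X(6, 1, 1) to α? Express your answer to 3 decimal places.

PQ = (-5, 8, 14), PR = (-15, -3, 6); a normal to α is PQ × PR = (90, -180, 135).
Using P: α has equation 90x - 180y + 135z = -180.
n·X − d = (90)·(6) + (-180)·(1) + (135)·(1) − (-180) = 675; |n| = √58725.
Distance = |675| / √58725 = 675/√58725 ≈ 2.785.

2.785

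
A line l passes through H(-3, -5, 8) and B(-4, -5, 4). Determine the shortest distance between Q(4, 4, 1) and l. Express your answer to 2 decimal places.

A direction vector for l is B − H = (-1, 0, -4).
Taking (-3, -5, 8) on l with direction v = (-1, 0, -4): w = Q − (-3, -5, 8) = (7, 9, -7), and w × v = (-36, 35, 9).
Distance = |w × v| / |v| = √2602 / √17 ≈ 12.37.

12.37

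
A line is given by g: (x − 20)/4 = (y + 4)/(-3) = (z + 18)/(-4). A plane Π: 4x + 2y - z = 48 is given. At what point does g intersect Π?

g has direction (4, -3, -4) through (20, -4, -18).
Substitute r = (20, -4, -18) + t(4, -3, -4) into the plane: 90 + 14t = 48, so t = -3.
Intersection: (20, -4, -18) + (-3)·(4, -3, -4) = (8, 5, -6).

(8, 5, -6)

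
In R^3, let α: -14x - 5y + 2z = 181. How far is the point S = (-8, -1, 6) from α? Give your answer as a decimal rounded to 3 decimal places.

n·S − d = (-14)·(-8) + (-5)·(-1) + (2)·(6) − 181 = -52; |n| = √225.
Distance = |-52| / √225 = 52/√225 ≈ 3.467.

3.467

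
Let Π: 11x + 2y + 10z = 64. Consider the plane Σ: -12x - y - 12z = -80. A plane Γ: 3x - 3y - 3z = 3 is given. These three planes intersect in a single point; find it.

(2, -4, 5)

Solving the 3×3 linear system 11x + 2y + 10z = 64, -12x - y - 12z = -80, 3x - 3y - 3z = 3 (e.g. by elimination or Cramer's rule, determinant = -117) gives (2, -4, 5).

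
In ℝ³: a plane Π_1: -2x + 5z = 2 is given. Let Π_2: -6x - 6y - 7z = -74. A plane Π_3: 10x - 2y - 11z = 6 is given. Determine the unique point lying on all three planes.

Solving the 3×3 linear system -2x + 5z = 2, -6x - 6y - 7z = -74, 10x - 2y - 11z = 6 (e.g. by elimination or Cramer's rule, determinant = 256) gives (4, 6, 2).

(4, 6, 2)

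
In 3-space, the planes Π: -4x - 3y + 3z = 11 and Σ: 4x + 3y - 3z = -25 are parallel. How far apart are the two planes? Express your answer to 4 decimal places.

Rescale Σ by 1/(-1): -4x - 3y + 3z = 25. Then distance = |11 − 25| / √34 ≈ 2.4010.

2.4010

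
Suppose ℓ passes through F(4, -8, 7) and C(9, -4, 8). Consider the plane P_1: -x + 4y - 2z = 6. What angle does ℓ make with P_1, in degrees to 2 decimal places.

17.64

A direction vector for ℓ is C − F = (5, 4, 1).
sin θ = |n·v| / (|n||v|) = |9| / (√21 · √42) = 0.30305.
θ ≈ 17.64°.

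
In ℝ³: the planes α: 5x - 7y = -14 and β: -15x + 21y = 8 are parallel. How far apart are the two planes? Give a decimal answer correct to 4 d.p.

Rescale β by 1/(-3): 5x - 7y = -8/3. Then distance = |-14 − (-8/3)| / √74 ≈ 1.3175.

1.3175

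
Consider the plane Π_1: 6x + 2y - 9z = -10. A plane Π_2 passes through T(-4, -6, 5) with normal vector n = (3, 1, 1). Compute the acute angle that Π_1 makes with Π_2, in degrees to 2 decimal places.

72.45

Π_2: n·r = n·T gives 3x + y + z = -13.
cos θ = |n₁·n₂| / (|n₁||n₂|) = |11| / (√121 · √11).
θ = arccos(0.30151) ≈ 72.45°.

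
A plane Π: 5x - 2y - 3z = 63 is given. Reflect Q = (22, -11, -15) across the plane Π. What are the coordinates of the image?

(-8, 1, 3)

λ = (n·Q − d)/|n|² = (177 − 63)/38 = 3.
Reflection = Q − 2λn = (22, -11, -15) − 6·(5, -2, -3) = (-8, 1, 3).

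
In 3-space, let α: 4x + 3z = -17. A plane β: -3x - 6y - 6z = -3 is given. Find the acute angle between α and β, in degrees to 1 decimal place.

cos θ = |n₁·n₂| / (|n₁||n₂|) = |-30| / (√25 · √81).
θ = arccos(0.66667) ≈ 48.2°.

48.2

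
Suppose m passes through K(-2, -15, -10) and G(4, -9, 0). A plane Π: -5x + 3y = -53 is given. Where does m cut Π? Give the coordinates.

(7, -6, 5)

A direction vector for m is G − K = (6, 6, 10).
Substitute r = (-2, -15, -10) + t(6, 6, 10) into the plane: -35 + (-12)t = -53, so t = 3/2.
Intersection: (-2, -15, -10) + (3/2)·(6, 6, 10) = (7, -6, 5).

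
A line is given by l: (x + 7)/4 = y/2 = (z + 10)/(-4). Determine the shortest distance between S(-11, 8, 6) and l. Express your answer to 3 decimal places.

14.907

l has direction (4, 2, -4) through (-7, 0, -10).
Taking (-7, 0, -10) on l with direction v = (4, 2, -4): w = S − (-7, 0, -10) = (-4, 8, 16), and w × v = (-64, 48, -40).
Distance = |w × v| / |v| = √8000 / √36 ≈ 14.907.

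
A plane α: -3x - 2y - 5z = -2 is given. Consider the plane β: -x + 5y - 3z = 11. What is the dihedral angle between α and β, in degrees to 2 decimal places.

cos θ = |n₁·n₂| / (|n₁||n₂|) = |8| / (√38 · √35).
θ = arccos(0.21936) ≈ 77.33°.

77.33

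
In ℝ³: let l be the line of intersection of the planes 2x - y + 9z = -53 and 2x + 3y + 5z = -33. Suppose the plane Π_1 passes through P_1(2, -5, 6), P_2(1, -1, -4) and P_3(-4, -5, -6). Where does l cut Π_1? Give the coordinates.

(0, -1, -6)

Direction of l: (2, -1, 9) × (2, 3, 5) = (-32, 8, 8).
A point on l: solving the two plane equations with x = 16 gives (16, -5, -10).
P_1P_2 = (-1, 4, -10), P_1P_3 = (-6, 0, -12); a normal to Π_1 is P_1P_2 × P_1P_3 = (-48, 48, 24).
Using P_1: Π_1 has equation -48x + 48y + 24z = -192.
Substitute r = (16, -5, -10) + t(-32, 8, 8) into the plane: -1248 + 2112t = -192, so t = 1/2.
Intersection: (16, -5, -10) + (1/2)·(-32, 8, 8) = (0, -1, -6).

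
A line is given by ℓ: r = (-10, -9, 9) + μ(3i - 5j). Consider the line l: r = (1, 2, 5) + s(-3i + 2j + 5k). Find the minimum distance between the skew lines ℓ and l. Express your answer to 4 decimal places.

13.2406

Common perpendicular direction n = (3, -5, 0) × (-3, 2, 5) = (-25, -15, -9).
With w = (1, 2, 5) − (-10, -9, 9) = (11, 11, -4), w · n = -404.
Distance = |w · n| / |n| = |-404| / √931 ≈ 13.2406.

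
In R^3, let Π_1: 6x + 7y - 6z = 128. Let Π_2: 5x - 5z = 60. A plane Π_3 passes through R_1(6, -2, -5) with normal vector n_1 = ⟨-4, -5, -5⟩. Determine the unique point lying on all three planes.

Π_3: n_1·r = n_1·R_1 gives -4x - 5y - 5z = 11.
Solving the 3×3 linear system 6x + 7y - 6z = 128, 5x - 5z = 60, -4x - 5y - 5z = 11 (e.g. by elimination or Cramer's rule, determinant = 315) gives (1, 8, -11).

(1, 8, -11)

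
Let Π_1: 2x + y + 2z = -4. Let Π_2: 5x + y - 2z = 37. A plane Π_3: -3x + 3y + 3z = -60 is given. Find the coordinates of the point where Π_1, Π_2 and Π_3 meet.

Solving the 3×3 linear system 2x + y + 2z = -4, 5x + y - 2z = 37, -3x + 3y + 3z = -60 (e.g. by elimination or Cramer's rule, determinant = 45) gives (7, -8, -5).

(7, -8, -5)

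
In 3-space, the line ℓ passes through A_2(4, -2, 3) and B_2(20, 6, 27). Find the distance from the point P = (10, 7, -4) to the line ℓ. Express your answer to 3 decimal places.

A direction vector for ℓ is B_2 − A_2 = (16, 8, 24).
Taking (4, -2, 3) on ℓ with direction v = (16, 8, 24): w = P − (4, -2, 3) = (6, 9, -7), and w × v = (272, -256, -96).
Distance = |w × v| / |v| = √148736 / √896 ≈ 12.884.

12.884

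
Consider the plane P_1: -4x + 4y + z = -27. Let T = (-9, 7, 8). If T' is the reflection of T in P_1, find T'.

λ = (n·T − d)/|n|² = (72 − (-27))/33 = 3.
Reflection = T − 2λn = (-9, 7, 8) − 6·(-4, 4, 1) = (15, -17, 2).

(15, -17, 2)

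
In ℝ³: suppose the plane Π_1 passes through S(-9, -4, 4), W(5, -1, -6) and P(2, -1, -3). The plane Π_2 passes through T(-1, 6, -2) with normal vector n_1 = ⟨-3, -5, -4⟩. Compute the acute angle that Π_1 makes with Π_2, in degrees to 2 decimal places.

SW = (14, 3, -10), SP = (11, 3, -7); a normal to Π_1 is SW × SP = (9, -12, 9).
Using S: Π_1 has equation 9x - 12y + 9z = 3.
Π_2: n_1·r = n_1·T gives -3x - 5y - 4z = -19.
cos θ = |n₁·n₂| / (|n₁||n₂|) = |-3| / (√306 · √50).
θ = arccos(0.02425) ≈ 88.61°.

88.61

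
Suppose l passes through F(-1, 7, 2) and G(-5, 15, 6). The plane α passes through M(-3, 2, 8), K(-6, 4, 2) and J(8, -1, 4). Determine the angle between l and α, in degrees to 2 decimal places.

A direction vector for l is G − F = (-4, 8, 4).
MK = (-3, 2, -6), MJ = (11, -3, -4); a normal to α is MK × MJ = (-26, -78, -13).
Using M: α has equation -26x - 78y - 13z = -182.
sin θ = |n·v| / (|n||v|) = |-572| / (√6929 · √96) = 0.70133.
θ ≈ 44.53°.

44.53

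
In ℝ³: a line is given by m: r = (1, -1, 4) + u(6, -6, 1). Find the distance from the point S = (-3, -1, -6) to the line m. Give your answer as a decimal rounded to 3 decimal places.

Taking (1, -1, 4) on m with direction v = (6, -6, 1): w = S − (1, -1, 4) = (-4, 0, -10), and w × v = (-60, -56, 24).
Distance = |w × v| / |v| = √7312 / √73 ≈ 10.008.

10.008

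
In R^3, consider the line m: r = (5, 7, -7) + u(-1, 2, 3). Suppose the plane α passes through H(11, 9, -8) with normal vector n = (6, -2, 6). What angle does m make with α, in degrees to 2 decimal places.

α: n·r = n·H gives 6x - 2y + 6z = 0.
sin θ = |n·v| / (|n||v|) = |8| / (√76 · √14) = 0.24526.
θ ≈ 14.20°.

14.20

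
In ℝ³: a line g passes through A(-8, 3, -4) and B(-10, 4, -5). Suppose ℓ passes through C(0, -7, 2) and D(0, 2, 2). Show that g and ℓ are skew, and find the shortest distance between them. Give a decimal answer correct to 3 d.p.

1.789

A direction vector for g is B − A = (-2, 1, -1).
A direction vector for ℓ is D − C = (0, 9, 0).
Common perpendicular direction n = (-2, 1, -1) × (0, 9, 0) = (9, 0, -18).
With w = (0, -7, 2) − (-8, 3, -4) = (8, -10, 6), w · n = -36.
Since n ≠ 0 the lines are not parallel, and w · n = -36 ≠ 0 so they do not intersect; hence they are skew.
Distance = |w · n| / |n| = |-36| / √405 ≈ 1.789.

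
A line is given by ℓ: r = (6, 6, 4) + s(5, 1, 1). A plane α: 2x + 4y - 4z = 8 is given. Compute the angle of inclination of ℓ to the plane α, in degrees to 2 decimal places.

sin θ = |n·v| / (|n||v|) = |10| / (√36 · √27) = 0.32075.
θ ≈ 18.71°.

18.71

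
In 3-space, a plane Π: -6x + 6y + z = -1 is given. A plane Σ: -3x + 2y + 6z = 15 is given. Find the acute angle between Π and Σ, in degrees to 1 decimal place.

53.0

cos θ = |n₁·n₂| / (|n₁||n₂|) = |36| / (√73 · √49).
θ = arccos(0.60193) ≈ 53.0°.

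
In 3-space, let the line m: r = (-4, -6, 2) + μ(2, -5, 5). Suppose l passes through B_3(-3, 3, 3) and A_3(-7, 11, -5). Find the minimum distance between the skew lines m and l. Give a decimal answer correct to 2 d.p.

7.07

A direction vector for l is A_3 − B_3 = (-4, 8, -8).
Common perpendicular direction n = (2, -5, 5) × (-4, 8, -8) = (0, -4, -4).
With w = (-3, 3, 3) − (-4, -6, 2) = (1, 9, 1), w · n = -40.
Distance = |w · n| / |n| = |-40| / √32 ≈ 7.07.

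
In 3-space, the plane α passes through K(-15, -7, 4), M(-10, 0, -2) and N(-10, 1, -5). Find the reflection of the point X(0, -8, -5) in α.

KM = (5, 7, -6), KN = (5, 8, -9); a normal to α is KM × KN = (-15, 15, 5).
Using K: α has equation -15x + 15y + 5z = 140.
λ = (n·X − d)/|n|² = (-145 − 140)/475 = -3/5.
Reflection = X − 2λn = (0, -8, -5) − (-6/5)·(-15, 15, 5) = (-18, 10, 1).

(-18, 10, 1)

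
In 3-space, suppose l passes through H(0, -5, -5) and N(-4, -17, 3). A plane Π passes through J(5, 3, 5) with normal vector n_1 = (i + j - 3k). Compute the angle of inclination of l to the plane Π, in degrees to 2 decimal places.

A direction vector for l is N − H = (-4, -12, 8).
Π: n_1·r = n_1·J gives x + y - 3z = -7.
sin θ = |n·v| / (|n||v|) = |-40| / (√11 · √224) = 0.80582.
θ ≈ 53.69°.

53.69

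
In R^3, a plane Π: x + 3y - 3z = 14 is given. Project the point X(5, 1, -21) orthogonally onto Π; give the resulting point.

(2, -8, -12)

Foot = X − λn with λ = (n·X − d)/|n|² = (71 − 14)/19 = 3.
Foot = (5, 1, -21) − 3·(1, 3, -3) = (2, -8, -12).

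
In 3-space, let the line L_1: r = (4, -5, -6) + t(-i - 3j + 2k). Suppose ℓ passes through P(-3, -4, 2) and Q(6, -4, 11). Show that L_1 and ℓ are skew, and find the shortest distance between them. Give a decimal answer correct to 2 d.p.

A direction vector for ℓ is Q − P = (9, 0, 9).
Common perpendicular direction n = (-1, -3, 2) × (9, 0, 9) = (-27, 27, 27).
With w = (-3, -4, 2) − (4, -5, -6) = (-7, 1, 8), w · n = 432.
Since n ≠ 0 the lines are not parallel, and w · n = 432 ≠ 0 so they do not intersect; hence they are skew.
Distance = |w · n| / |n| = |432| / √2187 ≈ 9.24.

9.24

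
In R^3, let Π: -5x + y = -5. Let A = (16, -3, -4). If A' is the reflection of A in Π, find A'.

(-14, 3, -4)

λ = (n·A − d)/|n|² = (-83 − (-5))/26 = -3.
Reflection = A − 2λn = (16, -3, -4) − (-6)·(-5, 1, 0) = (-14, 3, -4).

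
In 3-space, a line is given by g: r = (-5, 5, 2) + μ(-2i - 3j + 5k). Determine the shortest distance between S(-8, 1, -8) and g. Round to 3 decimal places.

Taking (-5, 5, 2) on g with direction v = (-2, -3, 5): w = S − (-5, 5, 2) = (-3, -4, -10), and w × v = (-50, 35, 1).
Distance = |w × v| / |v| = √3726 / √38 ≈ 9.902.

9.902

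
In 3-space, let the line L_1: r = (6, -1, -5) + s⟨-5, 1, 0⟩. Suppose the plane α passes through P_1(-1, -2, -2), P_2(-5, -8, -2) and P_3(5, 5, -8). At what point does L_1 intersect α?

P_1P_2 = (-4, -6, 0), P_1P_3 = (6, 7, -6); a normal to α is P_1P_2 × P_1P_3 = (36, -24, 8).
Using P_1: α has equation 36x - 24y + 8z = -4.
Substitute r = (6, -1, -5) + t(-5, 1, 0) into the plane: 200 + (-204)t = -4, so t = 1.
Intersection: (6, -1, -5) + 1·(-5, 1, 0) = (1, 0, -5).

(1, 0, -5)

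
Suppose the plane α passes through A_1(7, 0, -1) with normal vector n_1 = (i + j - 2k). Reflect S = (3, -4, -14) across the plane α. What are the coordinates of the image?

(-3, -10, -2)

α: n_1·r = n_1·A_1 gives x + y - 2z = 9.
λ = (n·S − d)/|n|² = (27 − 9)/6 = 3.
Reflection = S − 2λn = (3, -4, -14) − 6·(1, 1, -2) = (-3, -10, -2).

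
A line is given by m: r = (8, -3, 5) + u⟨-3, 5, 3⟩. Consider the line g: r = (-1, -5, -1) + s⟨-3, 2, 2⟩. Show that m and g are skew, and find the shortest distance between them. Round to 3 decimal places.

Common perpendicular direction n = (-3, 5, 3) × (-3, 2, 2) = (4, -3, 9).
With w = (-1, -5, -1) − (8, -3, 5) = (-9, -2, -6), w · n = -84.
Since n ≠ 0 the lines are not parallel, and w · n = -84 ≠ 0 so they do not intersect; hence they are skew.
Distance = |w · n| / |n| = |-84| / √106 ≈ 8.159.

8.159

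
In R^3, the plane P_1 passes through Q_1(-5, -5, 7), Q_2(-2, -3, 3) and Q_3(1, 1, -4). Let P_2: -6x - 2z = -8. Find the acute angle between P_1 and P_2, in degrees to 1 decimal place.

69.8

Q_1Q_2 = (3, 2, -4), Q_1Q_3 = (6, 6, -11); a normal to P_1 is Q_1Q_2 × Q_1Q_3 = (2, 9, 6).
Using Q_1: P_1 has equation 2x + 9y + 6z = -13.
cos θ = |n₁·n₂| / (|n₁||n₂|) = |-24| / (√121 · √40).
θ = arccos(0.34498) ≈ 69.8°.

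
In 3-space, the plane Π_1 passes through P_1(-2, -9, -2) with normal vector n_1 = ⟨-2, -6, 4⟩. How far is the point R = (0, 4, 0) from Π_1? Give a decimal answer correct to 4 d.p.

9.8887

Π_1: n_1·r = n_1·P_1 gives -2x - 6y + 4z = 50.
n·R − d = (-2)·(0) + (-6)·(4) + (4)·(0) − 50 = -74; |n| = √56.
Distance = |-74| / √56 = 74/√56 ≈ 9.8887.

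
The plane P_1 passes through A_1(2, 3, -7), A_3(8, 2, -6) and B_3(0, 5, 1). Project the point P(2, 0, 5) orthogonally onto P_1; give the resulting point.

(3, 5, 4)

A_1A_3 = (6, -1, 1), A_1B_3 = (-2, 2, 8); a normal to P_1 is A_1A_3 × A_1B_3 = (-10, -50, 10).
Using A_1: P_1 has equation -10x - 50y + 10z = -240.
Foot = P − λn with λ = (n·P − d)/|n|² = (30 − (-240))/2700 = 1/10.
Foot = (2, 0, 5) − (1/10)·(-10, -50, 10) = (3, 5, 4).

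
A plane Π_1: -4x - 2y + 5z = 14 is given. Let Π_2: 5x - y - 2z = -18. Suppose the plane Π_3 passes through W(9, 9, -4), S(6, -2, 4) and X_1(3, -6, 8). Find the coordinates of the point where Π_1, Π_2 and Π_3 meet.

WS = (-3, -11, 8), WX_1 = (-6, -15, 12); a normal to Π_3 is WS × WX_1 = (-12, -12, -21).
Using W: Π_3 has equation -12x - 12y - 21z = -132.
Solving the 3×3 linear system -4x - 2y + 5z = 14, 5x - y - 2z = -18, -12x - 12y - 21z = -132 (e.g. by elimination or Cramer's rule, determinant = -606) gives (-1, 5, 4).

(-1, 5, 4)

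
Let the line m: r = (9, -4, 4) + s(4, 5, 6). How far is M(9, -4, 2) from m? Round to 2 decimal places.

Taking (9, -4, 4) on m with direction v = (4, 5, 6): w = M − (9, -4, 4) = (0, 0, -2), and w × v = (10, -8, 0).
Distance = |w × v| / |v| = √164 / √77 ≈ 1.46.

1.46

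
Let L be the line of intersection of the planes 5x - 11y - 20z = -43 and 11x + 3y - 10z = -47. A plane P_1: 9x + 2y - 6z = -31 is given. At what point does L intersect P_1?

(-1, -2, 3)

Direction of L: (5, -11, -20) × (11, 3, -10) = (170, -170, 136).
A point on L: solving the two plane equations with x = 4 gives (4, -7, 7).
Substitute r = (4, -7, 7) + t(170, -170, 136) into the plane: -20 + 374t = -31, so t = -1/34.
Intersection: (4, -7, 7) + (-1/34)·(170, -170, 136) = (-1, -2, 3).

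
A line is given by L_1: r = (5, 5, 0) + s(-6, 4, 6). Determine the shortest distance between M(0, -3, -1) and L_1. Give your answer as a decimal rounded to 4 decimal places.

9.4484

Taking (5, 5, 0) on L_1 with direction v = (-6, 4, 6): w = M − (5, 5, 0) = (-5, -8, -1), and w × v = (-44, 36, -68).
Distance = |w × v| / |v| = √7856 / √88 ≈ 9.4484.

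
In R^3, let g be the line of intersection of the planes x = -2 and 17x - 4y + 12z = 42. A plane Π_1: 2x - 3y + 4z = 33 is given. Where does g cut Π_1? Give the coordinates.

(-2, -7, 4)

Direction of g: (1, 0, 0) × (17, -4, 12) = (0, -12, -4).
A point on g: solving the two plane equations with y = -19 gives (-2, -19, 0).
Substitute r = (-2, -19, 0) + t(0, -12, -4) into the plane: 53 + 20t = 33, so t = -1.
Intersection: (-2, -19, 0) + (-1)·(0, -12, -4) = (-2, -7, 4).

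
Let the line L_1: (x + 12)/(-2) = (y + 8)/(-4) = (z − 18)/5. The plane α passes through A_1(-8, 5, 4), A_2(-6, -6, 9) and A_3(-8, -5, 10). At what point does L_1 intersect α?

(-6, 4, 3)

L_1 has direction (-2, -4, 5) through (-12, -8, 18).
A_1A_2 = (2, -11, 5), A_1A_3 = (0, -10, 6); a normal to α is A_1A_2 × A_1A_3 = (-16, -12, -20).
Using A_1: α has equation -16x - 12y - 20z = -12.
Substitute r = (-12, -8, 18) + t(-2, -4, 5) into the plane: -72 + (-20)t = -12, so t = -3.
Intersection: (-12, -8, 18) + (-3)·(-2, -4, 5) = (-6, 4, 3).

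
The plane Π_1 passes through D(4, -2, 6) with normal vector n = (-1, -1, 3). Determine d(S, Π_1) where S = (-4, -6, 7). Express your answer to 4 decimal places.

4.5227

Π_1: n·r = n·D gives -x - y + 3z = 16.
n·S − d = (-1)·(-4) + (-1)·(-6) + (3)·(7) − 16 = 15; |n| = √11.
Distance = |15| / √11 = 15/√11 ≈ 4.5227.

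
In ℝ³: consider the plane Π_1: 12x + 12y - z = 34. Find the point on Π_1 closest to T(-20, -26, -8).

(4, -2, -10)

Foot = T − λn with λ = (n·T − d)/|n|² = (-544 − 34)/289 = -2.
Foot = (-20, -26, -8) − (-2)·(12, 12, -1) = (4, -2, -10).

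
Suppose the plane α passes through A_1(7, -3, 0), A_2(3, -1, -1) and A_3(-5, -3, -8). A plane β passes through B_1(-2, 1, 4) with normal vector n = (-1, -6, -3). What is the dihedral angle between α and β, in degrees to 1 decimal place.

A_1A_2 = (-4, 2, -1), A_1A_3 = (-12, 0, -8); a normal to α is A_1A_2 × A_1A_3 = (-16, -20, 24).
Using A_1: α has equation -16x - 20y + 24z = -52.
β: n·r = n·B_1 gives -x - 6y - 3z = -16.
cos θ = |n₁·n₂| / (|n₁||n₂|) = |64| / (√1232 · √46).
θ = arccos(0.26884) ≈ 74.4°.

74.4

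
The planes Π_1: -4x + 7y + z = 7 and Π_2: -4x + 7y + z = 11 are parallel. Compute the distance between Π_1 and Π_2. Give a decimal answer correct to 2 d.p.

0.49

Same normal n = (-4, 7, 1) with |n| = √66; distance = |7 − 11| / |n| = 4/√66 ≈ 0.49.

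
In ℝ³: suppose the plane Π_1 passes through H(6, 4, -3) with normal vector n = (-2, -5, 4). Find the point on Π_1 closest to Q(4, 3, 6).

Π_1: n·r = n·H gives -2x - 5y + 4z = -44.
Foot = Q − λn with λ = (n·Q − d)/|n|² = (1 − (-44))/45 = 1.
Foot = (4, 3, 6) − 1·(-2, -5, 4) = (6, 8, 2).

(6, 8, 2)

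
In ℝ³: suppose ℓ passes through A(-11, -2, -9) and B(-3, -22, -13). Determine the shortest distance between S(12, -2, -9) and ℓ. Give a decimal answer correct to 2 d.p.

21.41

A direction vector for ℓ is B − A = (8, -20, -4).
Taking (-11, -2, -9) on ℓ with direction v = (8, -20, -4): w = S − (-11, -2, -9) = (23, 0, 0), and w × v = (0, 92, -460).
Distance = |w × v| / |v| = √220064 / √480 ≈ 21.41.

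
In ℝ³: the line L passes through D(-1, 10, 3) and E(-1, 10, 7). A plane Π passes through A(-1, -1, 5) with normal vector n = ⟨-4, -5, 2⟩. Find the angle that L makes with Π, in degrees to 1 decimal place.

17.3

A direction vector for L is E − D = (0, 0, 4).
Π: n·r = n·A gives -4x - 5y + 2z = 19.
sin θ = |n·v| / (|n||v|) = |8| / (√45 · √16) = 0.29814.
θ ≈ 17.3°.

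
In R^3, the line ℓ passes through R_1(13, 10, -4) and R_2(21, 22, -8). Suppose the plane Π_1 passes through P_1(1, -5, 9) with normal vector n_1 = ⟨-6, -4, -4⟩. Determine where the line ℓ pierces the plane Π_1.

(5, -2, 0)

A direction vector for ℓ is R_2 − R_1 = (8, 12, -4).
Π_1: n_1·r = n_1·P_1 gives -6x - 4y - 4z = -22.
Substitute r = (13, 10, -4) + t(8, 12, -4) into the plane: -102 + (-80)t = -22, so t = -1.
Intersection: (13, 10, -4) + (-1)·(8, 12, -4) = (5, -2, 0).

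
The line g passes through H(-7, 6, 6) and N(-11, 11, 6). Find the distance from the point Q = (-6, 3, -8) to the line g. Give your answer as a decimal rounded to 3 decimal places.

14.043

A direction vector for g is N − H = (-4, 5, 0).
Taking (-7, 6, 6) on g with direction v = (-4, 5, 0): w = Q − (-7, 6, 6) = (1, -3, -14), and w × v = (70, 56, -7).
Distance = |w × v| / |v| = √8085 / √41 ≈ 14.043.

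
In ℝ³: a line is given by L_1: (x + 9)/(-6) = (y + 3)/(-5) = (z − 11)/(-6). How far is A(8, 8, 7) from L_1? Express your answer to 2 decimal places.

L_1 has direction (-6, -5, -6) through (-9, -3, 11).
Taking (-9, -3, 11) on L_1 with direction v = (-6, -5, -6): w = A − (-9, -3, 11) = (17, 11, -4), and w × v = (-86, 126, -19).
Distance = |w × v| / |v| = √23633 / √97 ≈ 15.61.

15.61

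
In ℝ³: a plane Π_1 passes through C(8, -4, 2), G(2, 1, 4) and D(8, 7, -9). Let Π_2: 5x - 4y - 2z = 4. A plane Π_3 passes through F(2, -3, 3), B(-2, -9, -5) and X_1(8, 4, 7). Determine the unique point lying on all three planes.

CG = (-6, 5, 2), CD = (0, 11, -11); a normal to Π_1 is CG × CD = (-77, -66, -66).
Using C: Π_1 has equation -77x - 66y - 66z = -484.
FB = (-4, -6, -8), FX_1 = (6, 7, 4); a normal to Π_3 is FB × FX_1 = (32, -32, 8).
Using F: Π_3 has equation 32x - 32y + 8z = 184.
Solving the 3×3 linear system -77x - 66y - 66z = -484, 5x - 4y - 2z = 4, 32x - 32y + 8z = 184 (e.g. by elimination or Cramer's rule, determinant = 16368) gives (2, -2, 7).

(2, -2, 7)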